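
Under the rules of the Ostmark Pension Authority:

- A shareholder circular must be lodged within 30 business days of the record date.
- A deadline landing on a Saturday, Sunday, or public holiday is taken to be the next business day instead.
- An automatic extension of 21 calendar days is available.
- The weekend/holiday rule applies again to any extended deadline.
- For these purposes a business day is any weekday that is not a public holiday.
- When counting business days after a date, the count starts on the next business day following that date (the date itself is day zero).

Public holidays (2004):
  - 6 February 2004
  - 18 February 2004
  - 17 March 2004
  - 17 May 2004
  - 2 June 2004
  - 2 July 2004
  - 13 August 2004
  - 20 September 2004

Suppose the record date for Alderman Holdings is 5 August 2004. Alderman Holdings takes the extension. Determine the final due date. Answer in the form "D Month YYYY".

8 October 2004

Starting the day after 5 August 2004 and counting 30 business days lands on 17 September 2004.
17 September 2004 (Friday) is already a business day.
The 21-calendar-day extension moves the deadline from 17 September 2004 to 8 October 2004.
8 October 2004 (Friday) is already a business day.
So the filing is due 8 October 2004.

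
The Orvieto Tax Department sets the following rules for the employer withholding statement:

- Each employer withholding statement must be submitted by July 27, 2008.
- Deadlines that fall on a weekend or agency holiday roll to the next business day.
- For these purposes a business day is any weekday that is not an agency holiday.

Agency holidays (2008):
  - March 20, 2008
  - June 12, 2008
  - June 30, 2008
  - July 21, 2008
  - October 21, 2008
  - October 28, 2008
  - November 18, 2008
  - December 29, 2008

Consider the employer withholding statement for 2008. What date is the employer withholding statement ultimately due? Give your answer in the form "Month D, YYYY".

July 28, 2008

The statutory due date is July 27, 2008.
Because July 27, 2008 is a Sunday, the deadline becomes July 28, 2008 (Monday).
Deadline: July 28, 2008.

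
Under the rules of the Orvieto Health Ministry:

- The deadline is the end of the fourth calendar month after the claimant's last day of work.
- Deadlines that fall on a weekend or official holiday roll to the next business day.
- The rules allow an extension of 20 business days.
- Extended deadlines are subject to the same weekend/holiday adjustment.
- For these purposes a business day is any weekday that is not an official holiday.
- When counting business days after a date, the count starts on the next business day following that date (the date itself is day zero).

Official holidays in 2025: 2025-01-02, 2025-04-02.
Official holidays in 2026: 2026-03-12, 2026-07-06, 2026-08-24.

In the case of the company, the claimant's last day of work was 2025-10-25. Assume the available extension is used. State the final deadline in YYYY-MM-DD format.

4 months after 2025-10-25 is February 2026; that month ends on 2026-02-28.
2026-02-28 is a Saturday; the next business day is 2026-03-02 (Monday).
Applying the 20-business-day extension: 20 business days after 2026-03-02 is 2026-03-31.
Since 2026-03-31 is a Tuesday and not a holiday, the date is unchanged.
The final due date is 2026-03-31.

2026-03-31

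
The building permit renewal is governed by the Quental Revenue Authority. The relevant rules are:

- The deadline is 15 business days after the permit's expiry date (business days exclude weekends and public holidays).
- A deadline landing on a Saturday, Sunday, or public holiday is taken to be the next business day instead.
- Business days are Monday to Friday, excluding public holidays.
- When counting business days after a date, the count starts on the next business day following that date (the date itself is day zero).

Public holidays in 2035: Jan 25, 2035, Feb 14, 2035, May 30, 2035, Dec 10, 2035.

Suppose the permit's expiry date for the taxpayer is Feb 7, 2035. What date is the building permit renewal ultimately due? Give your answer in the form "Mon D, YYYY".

Mar 1, 2035

Counting 15 business days after Feb 7, 2035 (skipping weekends and listed holidays) reaches Mar 1, 2035.
Mar 1, 2035 is a Thursday and not a listed holiday, so it stands.
Deadline: Mar 1, 2035.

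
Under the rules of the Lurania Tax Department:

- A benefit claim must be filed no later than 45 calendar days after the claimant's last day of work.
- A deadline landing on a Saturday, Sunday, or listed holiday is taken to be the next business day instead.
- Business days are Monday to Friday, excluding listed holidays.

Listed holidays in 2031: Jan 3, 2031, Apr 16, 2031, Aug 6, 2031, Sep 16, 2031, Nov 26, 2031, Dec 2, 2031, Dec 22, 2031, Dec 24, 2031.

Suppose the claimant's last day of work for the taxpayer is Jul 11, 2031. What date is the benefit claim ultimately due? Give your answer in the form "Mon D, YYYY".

Trigger date Jul 11, 2031 + 45 calendar days = Aug 25, 2031.
Aug 25, 2031 is a Monday and not a listed holiday, so it stands.
Deadline: Aug 25, 2031.

Aug 25, 2031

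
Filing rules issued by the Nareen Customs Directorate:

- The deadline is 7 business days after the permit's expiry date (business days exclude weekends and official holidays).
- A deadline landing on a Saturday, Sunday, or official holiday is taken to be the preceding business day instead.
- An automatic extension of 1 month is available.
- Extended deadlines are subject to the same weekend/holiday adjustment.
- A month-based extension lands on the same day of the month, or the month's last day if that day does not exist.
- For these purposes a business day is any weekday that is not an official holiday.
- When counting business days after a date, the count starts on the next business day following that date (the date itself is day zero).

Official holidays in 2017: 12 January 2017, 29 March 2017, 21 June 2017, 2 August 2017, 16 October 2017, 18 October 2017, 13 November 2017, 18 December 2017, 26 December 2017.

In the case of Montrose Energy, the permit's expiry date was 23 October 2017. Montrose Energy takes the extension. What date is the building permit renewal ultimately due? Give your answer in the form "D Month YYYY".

1 December 2017

Counting 7 business days after 23 October 2017 (skipping weekends and listed holidays) reaches 1 November 2017.
1 November 2017 is a Wednesday and not a listed holiday, so it stands.
The 1 month extension carries 1 November 2017 to 1 December 2017.
1 December 2017 falls on a Friday, which is a business day, so no adjustment is needed.
Deadline: 1 December 2017.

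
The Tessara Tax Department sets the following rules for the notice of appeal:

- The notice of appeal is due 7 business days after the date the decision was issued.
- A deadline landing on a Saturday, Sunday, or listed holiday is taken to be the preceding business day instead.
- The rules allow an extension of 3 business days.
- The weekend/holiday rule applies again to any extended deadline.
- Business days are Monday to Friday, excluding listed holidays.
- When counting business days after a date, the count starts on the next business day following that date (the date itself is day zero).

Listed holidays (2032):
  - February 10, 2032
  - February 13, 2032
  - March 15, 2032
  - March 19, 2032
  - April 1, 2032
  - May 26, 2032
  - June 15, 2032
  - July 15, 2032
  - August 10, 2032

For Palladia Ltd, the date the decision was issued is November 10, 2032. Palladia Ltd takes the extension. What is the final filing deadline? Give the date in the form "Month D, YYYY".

November 24, 2032

Counting 7 business days after November 10, 2032 (skipping weekends and listed holidays) reaches November 19, 2032.
Since November 19, 2032 is a Friday and not a holiday, the date is unchanged.
The 3-business-day extension runs from November 19, 2032 to November 24, 2032.
November 24, 2032 is a Wednesday and not a listed holiday, so it stands.
So the filing is due November 24, 2032.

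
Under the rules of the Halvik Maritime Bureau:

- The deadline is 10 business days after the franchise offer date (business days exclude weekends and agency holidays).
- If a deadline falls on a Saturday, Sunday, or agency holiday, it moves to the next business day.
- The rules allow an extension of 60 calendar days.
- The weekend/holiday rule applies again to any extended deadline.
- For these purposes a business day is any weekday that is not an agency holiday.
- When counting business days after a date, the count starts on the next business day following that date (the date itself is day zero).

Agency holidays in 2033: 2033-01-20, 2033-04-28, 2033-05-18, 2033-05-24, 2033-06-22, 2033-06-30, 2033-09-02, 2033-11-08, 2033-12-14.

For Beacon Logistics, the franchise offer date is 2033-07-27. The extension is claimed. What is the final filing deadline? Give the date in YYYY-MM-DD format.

Counting 10 business days after 2033-07-27 (skipping weekends and listed holidays) reaches 2033-08-10.
Since 2033-08-10 is a Wednesday and not a holiday, the date is unchanged.
Applying the 60-calendar-day extension: 2033-08-10 + 60 days = 2033-10-09.
Because 2033-10-09 is a Sunday, the deadline becomes 2033-10-10 (Monday).
The final due date is 2033-10-10.

2033-10-10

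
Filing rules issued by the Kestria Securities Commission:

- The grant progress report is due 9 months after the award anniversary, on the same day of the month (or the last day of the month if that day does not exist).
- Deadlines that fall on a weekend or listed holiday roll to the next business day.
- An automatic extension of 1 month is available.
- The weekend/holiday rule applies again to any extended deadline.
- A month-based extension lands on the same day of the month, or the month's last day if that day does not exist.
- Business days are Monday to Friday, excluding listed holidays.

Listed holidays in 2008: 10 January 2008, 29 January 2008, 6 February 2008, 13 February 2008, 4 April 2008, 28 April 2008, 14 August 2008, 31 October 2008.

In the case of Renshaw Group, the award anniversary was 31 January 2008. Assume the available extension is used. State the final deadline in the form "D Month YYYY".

9 months after 31 January 2008, on the same day of the month, is 31 October 2008.
31 October 2008 is a listed holiday; the next business day is 3 November 2008 (Monday).
Add 1 month to 3 November 2008: 3 December 2008.
Since 3 December 2008 is a Wednesday and not a holiday, the date is unchanged.
The final due date is 3 December 2008.

3 December 2008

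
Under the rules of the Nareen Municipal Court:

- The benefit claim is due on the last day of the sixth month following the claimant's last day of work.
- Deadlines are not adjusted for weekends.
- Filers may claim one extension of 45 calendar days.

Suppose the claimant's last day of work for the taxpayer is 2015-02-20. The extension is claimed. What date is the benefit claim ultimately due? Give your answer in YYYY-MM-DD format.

6 months after 2015-02-20 is August 2015; that month ends on 2015-08-31.
No adjustment is made for weekends or holidays, so 2015-08-31 stands.
Add the 45 calendar-day extension to 2015-08-31: 2015-10-15.
2015-10-15 is a Thursday; no weekend or holiday adjustment applies.
The final due date is 2015-10-15.

2015-10-15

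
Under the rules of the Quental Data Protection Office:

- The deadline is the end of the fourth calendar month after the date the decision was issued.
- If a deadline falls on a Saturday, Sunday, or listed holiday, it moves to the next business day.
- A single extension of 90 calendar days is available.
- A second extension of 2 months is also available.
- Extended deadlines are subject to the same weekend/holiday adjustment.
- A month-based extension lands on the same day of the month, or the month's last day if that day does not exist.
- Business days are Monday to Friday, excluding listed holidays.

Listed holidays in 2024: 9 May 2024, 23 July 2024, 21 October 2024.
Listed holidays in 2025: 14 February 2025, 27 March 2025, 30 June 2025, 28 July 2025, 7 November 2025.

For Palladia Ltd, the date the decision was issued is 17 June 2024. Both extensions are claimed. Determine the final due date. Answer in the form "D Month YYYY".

4 months after 17 June 2024 is October 2024; that month ends on 31 October 2024.
Since 31 October 2024 is a Thursday and not a holiday, the date is unchanged.
With the 90-day extension, 31 October 2024 becomes 29 January 2025.
Since 29 January 2025 is a Wednesday and not a holiday, the date is unchanged.
Applying the 2 months extension: 2 months after 29 January 2025 is 29 March 2025.
29 March 2025 is a Saturday; the next business day is 31 March 2025 (Monday).
So the filing is due 31 March 2025.

31 March 2025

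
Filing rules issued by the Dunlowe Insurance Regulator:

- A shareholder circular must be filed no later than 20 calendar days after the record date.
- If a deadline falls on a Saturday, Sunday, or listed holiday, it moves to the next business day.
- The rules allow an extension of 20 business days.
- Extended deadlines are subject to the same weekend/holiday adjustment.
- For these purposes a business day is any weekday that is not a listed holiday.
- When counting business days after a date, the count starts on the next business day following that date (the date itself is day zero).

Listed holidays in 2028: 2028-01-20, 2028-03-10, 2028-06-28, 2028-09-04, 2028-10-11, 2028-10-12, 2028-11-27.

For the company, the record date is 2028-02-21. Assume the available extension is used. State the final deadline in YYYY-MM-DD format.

2028-04-10

20 calendar days after 2028-02-21 is 2028-03-12.
2028-03-12 is a Sunday, so it moves to the next business day, 2028-03-13 (Monday).
Counting 20 further business days from 2028-03-13 reaches 2028-04-10.
2028-04-10 falls on a Monday, which is a business day, so no adjustment is needed.
Deadline: 2028-04-10.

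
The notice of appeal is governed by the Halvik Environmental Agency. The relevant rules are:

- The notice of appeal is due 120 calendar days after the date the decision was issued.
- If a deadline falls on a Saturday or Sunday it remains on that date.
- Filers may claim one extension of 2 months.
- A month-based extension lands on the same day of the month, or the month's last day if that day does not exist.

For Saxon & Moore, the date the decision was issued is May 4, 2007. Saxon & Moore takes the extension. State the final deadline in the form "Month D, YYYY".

November 1, 2007

Trigger date May 4, 2007 + 120 calendar days = September 1, 2007.
September 1, 2007 is a Saturday; no weekend or holiday adjustment applies.
Applying the 2 months extension: 2 months after September 1, 2007 is November 1, 2007.
November 1, 2007 is a Thursday; no weekend or holiday adjustment applies.
Final deadline: November 1, 2007.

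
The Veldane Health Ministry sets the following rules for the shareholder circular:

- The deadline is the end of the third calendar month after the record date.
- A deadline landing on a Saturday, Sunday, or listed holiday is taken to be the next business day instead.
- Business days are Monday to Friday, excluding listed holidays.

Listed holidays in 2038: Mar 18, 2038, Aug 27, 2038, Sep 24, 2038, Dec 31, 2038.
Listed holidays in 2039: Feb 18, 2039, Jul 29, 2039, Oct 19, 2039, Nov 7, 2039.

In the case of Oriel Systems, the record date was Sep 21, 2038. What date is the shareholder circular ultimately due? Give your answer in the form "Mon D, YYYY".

Jan 3, 2039

3 months after Sep 21, 2038 is December 2038; that month ends on Dec 31, 2038.
Dec 31, 2038 falls on a listed holiday. Rolling to the next business day gives Jan 3, 2039, a Monday.
Deadline: Jan 3, 2039.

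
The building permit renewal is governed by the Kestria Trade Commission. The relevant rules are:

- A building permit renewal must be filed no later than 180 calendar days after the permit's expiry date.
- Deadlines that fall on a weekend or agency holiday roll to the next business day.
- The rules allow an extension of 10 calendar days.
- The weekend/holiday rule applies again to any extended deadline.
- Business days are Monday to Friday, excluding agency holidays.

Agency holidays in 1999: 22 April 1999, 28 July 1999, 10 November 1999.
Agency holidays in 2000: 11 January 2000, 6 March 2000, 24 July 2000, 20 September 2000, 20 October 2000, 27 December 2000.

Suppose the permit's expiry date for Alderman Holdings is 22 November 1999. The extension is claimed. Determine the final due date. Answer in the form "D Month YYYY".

From 22 November 1999, 180 calendar days later is 20 May 2000.
20 May 2000 is a Saturday; the next business day is 22 May 2000 (Monday).
The 10-calendar-day extension moves the deadline from 22 May 2000 to 1 June 2000.
1 June 2000 (Thursday) is already a business day.
The final due date is 1 June 2000.

1 June 2000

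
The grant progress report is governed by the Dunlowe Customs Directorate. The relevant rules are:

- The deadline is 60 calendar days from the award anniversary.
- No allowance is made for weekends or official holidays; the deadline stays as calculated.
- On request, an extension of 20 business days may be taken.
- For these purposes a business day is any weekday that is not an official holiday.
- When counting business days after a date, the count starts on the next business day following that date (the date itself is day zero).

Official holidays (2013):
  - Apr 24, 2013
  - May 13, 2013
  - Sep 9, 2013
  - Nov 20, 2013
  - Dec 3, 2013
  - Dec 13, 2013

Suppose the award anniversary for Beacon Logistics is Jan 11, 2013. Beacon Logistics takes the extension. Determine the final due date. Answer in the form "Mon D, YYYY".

60 calendar days after Jan 11, 2013 is Mar 12, 2013.
Mar 12, 2013 falls on a Tuesday. The rules make no weekend/holiday allowance, so it remains Mar 12, 2013.
The 20-business-day extension runs from Mar 12, 2013 to Apr 9, 2013.
Apr 9, 2013 is a Tuesday; no weekend or holiday adjustment applies.
The final due date is Apr 9, 2013.

Apr 9, 2013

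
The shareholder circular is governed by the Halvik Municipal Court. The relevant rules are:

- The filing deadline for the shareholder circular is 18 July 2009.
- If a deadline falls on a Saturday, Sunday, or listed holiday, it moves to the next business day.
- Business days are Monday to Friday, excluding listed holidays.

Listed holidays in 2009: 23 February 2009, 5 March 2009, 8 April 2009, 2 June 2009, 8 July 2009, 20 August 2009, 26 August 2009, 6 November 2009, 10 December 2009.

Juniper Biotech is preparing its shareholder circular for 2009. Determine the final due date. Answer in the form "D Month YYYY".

The stated deadline is 18 July 2009.
18 July 2009 is a Saturday, so it moves to the next business day, 20 July 2009 (Monday).
Deadline: 20 July 2009.

20 July 2009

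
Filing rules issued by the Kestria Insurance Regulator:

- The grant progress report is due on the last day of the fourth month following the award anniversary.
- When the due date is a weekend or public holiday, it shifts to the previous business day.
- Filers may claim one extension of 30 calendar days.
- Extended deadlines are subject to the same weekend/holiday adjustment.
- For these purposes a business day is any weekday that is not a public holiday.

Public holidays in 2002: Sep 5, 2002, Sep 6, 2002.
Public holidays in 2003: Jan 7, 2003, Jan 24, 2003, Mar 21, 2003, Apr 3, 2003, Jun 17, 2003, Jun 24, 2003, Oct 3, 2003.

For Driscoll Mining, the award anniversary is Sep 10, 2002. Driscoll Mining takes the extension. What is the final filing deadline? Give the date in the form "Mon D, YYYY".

4 months after Sep 10, 2002 is January 2003; that month ends on Jan 31, 2003.
Jan 31, 2003 falls on a Friday, which is a business day, so no adjustment is needed.
Applying the 30-calendar-day extension: Jan 31, 2003 + 30 days = Mar 2, 2003.
Mar 2, 2003 is a Sunday, so it moves to the preceding business day, Feb 28, 2003 (Friday).
Final deadline: Feb 28, 2003.

Feb 28, 2003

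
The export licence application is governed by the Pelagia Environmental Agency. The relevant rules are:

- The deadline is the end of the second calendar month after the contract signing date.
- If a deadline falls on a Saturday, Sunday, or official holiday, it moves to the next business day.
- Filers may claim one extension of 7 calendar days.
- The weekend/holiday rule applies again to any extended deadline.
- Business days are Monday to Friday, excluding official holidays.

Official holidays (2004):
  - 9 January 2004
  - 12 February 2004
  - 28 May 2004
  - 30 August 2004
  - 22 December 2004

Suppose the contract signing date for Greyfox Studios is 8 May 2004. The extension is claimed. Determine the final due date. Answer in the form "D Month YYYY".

9 August 2004

The second month after 8 May 2004 is July 2004, whose last day is 31 July 2004.
31 July 2004 is a Saturday; the next business day is 2 August 2004 (Monday).
Add the 7 calendar-day extension to 2 August 2004: 9 August 2004.
9 August 2004 falls on a Monday, which is a business day, so no adjustment is needed.
Deadline: 9 August 2004.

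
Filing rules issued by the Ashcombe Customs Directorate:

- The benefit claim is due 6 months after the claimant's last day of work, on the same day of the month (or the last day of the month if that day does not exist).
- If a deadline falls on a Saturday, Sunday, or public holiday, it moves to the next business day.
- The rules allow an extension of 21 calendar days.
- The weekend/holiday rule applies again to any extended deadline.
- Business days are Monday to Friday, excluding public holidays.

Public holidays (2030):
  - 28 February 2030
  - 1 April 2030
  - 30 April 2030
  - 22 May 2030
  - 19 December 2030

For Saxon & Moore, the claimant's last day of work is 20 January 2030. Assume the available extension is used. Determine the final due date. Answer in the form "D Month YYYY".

6 months after 20 January 2030, on the same day of the month, is 20 July 2030.
20 July 2030 falls on a Saturday. Rolling to the next business day gives 22 July 2030, a Monday.
The 21-calendar-day extension moves the deadline from 22 July 2030 to 12 August 2030.
12 August 2030 falls on a Monday, which is a business day, so no adjustment is needed.
The final due date is 12 August 2030.

12 August 2030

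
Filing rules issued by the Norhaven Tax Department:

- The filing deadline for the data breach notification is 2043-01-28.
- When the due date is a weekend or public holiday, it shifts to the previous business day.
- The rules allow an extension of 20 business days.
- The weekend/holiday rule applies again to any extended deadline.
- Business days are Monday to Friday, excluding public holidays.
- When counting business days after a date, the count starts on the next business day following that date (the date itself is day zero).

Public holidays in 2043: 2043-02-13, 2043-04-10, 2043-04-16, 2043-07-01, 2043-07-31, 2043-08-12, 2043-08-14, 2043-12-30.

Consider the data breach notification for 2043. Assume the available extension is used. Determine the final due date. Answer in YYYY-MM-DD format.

Start from the fixed due date, 2043-01-28.
2043-01-28 (Wednesday) is already a business day.
The 20-business-day extension runs from 2043-01-28 to 2043-02-26.
2043-02-26 falls on a Thursday, which is a business day, so no adjustment is needed.
Deadline: 2043-02-26.

2043-02-26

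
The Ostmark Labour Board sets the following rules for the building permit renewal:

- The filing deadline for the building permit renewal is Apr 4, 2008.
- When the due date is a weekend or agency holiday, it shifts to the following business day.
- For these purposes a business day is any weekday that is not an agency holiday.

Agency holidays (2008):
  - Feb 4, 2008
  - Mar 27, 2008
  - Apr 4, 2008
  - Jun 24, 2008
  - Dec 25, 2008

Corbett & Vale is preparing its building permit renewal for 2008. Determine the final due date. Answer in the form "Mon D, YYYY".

The statutory due date is Apr 4, 2008.
Apr 4, 2008 is a listed holiday, so it moves to the next business day, Apr 7, 2008 (Monday).
The final due date is Apr 7, 2008.

Apr 7, 2008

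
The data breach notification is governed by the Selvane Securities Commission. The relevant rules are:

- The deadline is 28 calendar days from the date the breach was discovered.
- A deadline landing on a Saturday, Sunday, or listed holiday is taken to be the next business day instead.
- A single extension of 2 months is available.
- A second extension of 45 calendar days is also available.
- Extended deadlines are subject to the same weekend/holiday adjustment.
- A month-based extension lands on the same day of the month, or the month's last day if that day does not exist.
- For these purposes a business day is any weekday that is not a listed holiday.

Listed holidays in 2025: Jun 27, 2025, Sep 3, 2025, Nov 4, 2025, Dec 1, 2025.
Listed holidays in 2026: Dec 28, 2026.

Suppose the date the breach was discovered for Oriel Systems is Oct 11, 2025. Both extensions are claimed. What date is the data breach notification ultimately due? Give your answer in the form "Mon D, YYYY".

Adding 28 calendar days to Oct 11, 2025 gives Nov 8, 2025.
Because Nov 8, 2025 is a Saturday, the deadline becomes Nov 10, 2025 (Monday).
The 2 months extension carries Nov 10, 2025 to Jan 10, 2026.
Jan 10, 2026 falls on a Saturday. Rolling to the next business day gives Jan 12, 2026, a Monday.
The 45-calendar-day extension moves the deadline from Jan 12, 2026 to Feb 26, 2026.
Feb 26, 2026 (Thursday) is already a business day.
Deadline: Feb 26, 2026.

Feb 26, 2026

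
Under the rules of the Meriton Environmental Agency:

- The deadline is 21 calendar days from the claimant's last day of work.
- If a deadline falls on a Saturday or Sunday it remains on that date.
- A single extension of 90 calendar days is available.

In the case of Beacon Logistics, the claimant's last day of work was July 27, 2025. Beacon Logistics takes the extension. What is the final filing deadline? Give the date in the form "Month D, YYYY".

Trigger date July 27, 2025 + 21 calendar days = August 17, 2025.
No adjustment is made for weekends or holidays, so August 17, 2025 stands.
With the 90-day extension, August 17, 2025 becomes November 15, 2025.
November 15, 2025 is a Saturday; no weekend or holiday adjustment applies.
Deadline: November 15, 2025.

November 15, 2025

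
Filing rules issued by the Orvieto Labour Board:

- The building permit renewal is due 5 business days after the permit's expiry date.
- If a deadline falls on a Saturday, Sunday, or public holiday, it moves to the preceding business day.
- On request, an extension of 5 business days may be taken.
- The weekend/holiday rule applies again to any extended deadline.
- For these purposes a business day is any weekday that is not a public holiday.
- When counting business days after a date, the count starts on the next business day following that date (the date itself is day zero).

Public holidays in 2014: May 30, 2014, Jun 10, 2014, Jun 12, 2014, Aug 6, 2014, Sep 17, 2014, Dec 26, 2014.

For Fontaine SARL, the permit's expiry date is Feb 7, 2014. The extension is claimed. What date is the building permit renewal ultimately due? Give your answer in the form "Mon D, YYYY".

5 business days after Feb 7, 2014, excluding weekends and holidays, is Feb 14, 2014.
Since Feb 14, 2014 is a Friday and not a holiday, the date is unchanged.
Applying the 5-business-day extension: 5 business days after Feb 14, 2014 is Feb 21, 2014.
Feb 21, 2014 falls on a Friday, which is a business day, so no adjustment is needed.
So the filing is due Feb 21, 2014.

Feb 21, 2014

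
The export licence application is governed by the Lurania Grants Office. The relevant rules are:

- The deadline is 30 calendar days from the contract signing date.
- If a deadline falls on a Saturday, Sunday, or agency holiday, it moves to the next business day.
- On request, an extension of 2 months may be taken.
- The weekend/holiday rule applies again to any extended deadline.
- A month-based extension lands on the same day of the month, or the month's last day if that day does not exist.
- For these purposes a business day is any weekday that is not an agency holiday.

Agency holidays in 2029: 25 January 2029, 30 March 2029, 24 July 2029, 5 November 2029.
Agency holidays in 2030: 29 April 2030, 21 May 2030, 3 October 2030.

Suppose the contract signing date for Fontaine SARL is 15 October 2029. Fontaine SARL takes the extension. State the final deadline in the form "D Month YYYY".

14 January 2030

30 calendar days after 15 October 2029 is 14 November 2029.
Since 14 November 2029 is a Wednesday and not a holiday, the date is unchanged.
Applying the 2 months extension: 2 months after 14 November 2029 is 14 January 2030.
14 January 2030 falls on a Monday, which is a business day, so no adjustment is needed.
So the filing is due 14 January 2030.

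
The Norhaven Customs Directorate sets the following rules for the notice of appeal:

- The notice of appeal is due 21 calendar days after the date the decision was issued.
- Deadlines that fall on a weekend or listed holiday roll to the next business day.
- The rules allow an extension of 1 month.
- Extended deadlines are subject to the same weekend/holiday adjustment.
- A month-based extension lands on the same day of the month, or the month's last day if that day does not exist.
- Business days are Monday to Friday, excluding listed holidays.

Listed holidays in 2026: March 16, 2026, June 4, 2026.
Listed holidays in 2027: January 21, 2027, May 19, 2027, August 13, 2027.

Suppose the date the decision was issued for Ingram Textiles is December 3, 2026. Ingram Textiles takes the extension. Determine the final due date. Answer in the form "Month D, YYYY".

January 25, 2027

Trigger date December 3, 2026 + 21 calendar days = December 24, 2026.
December 24, 2026 is a Thursday and not a listed holiday, so it stands.
The 1 month extension carries December 24, 2026 to January 24, 2027.
Because January 24, 2027 is a Sunday, the deadline becomes January 25, 2027 (Monday).
Final deadline: January 25, 2027.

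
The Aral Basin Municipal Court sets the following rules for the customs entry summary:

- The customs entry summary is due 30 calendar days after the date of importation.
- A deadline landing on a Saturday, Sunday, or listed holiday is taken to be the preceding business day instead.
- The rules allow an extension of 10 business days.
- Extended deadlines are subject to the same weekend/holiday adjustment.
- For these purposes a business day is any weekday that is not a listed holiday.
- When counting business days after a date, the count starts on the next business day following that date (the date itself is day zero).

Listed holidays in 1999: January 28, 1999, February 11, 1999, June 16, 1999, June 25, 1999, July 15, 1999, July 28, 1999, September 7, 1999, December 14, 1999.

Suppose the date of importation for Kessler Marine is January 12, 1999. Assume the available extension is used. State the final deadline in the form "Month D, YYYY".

February 25, 1999

30 calendar days after January 12, 1999 is February 11, 1999.
Because February 11, 1999 is a listed holiday, the deadline becomes February 10, 1999 (Wednesday).
The 10-business-day extension runs from February 10, 1999 to February 25, 1999.
Since February 25, 1999 is a Thursday and not a holiday, the date is unchanged.
The final due date is February 25, 1999.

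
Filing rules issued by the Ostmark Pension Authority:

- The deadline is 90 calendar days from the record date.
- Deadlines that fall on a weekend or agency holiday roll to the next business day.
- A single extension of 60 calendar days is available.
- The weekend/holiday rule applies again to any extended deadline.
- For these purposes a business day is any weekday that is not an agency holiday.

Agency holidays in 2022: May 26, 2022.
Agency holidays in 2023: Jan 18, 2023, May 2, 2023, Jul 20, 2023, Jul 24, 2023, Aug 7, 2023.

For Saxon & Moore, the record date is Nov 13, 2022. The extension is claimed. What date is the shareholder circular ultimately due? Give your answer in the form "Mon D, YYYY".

90 calendar days after Nov 13, 2022 is Feb 11, 2023.
Feb 11, 2023 is a Saturday, so it moves to the next business day, Feb 13, 2023 (Monday).
Add the 60 calendar-day extension to Feb 13, 2023: Apr 14, 2023.
Apr 14, 2023 (Friday) is already a business day.
Deadline: Apr 14, 2023.

Apr 14, 2023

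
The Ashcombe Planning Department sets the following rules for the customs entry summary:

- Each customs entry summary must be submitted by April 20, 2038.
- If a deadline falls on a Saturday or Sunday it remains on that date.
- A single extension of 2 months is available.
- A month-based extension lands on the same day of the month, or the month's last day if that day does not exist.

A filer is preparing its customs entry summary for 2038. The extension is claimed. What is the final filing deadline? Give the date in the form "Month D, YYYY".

June 20, 2038

Start from the fixed due date, April 20, 2038.
No adjustment is made for weekends or holidays, so April 20, 2038 stands.
The 2 months extension carries April 20, 2038 to June 20, 2038.
June 20, 2038 falls on a Sunday. The rules make no weekend/holiday allowance, so it remains June 20, 2038.
Deadline: June 20, 2038.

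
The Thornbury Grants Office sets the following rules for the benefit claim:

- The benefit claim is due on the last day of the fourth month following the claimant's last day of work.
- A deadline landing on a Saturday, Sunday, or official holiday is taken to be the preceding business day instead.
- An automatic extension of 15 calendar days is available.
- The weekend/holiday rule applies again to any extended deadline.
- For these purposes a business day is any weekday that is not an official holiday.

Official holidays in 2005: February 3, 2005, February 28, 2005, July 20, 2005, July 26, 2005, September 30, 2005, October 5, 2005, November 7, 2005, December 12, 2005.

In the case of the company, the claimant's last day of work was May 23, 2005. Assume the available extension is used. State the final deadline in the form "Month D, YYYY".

4 months after May 23, 2005 falls in September 2005; the last day of that month is September 30, 2005.
Because September 30, 2005 is a listed holiday, the deadline becomes September 29, 2005 (Thursday).
The 15-calendar-day extension moves the deadline from September 29, 2005 to October 14, 2005.
October 14, 2005 is a Friday and not a listed holiday, so it stands.
Deadline: October 14, 2005.

October 14, 2005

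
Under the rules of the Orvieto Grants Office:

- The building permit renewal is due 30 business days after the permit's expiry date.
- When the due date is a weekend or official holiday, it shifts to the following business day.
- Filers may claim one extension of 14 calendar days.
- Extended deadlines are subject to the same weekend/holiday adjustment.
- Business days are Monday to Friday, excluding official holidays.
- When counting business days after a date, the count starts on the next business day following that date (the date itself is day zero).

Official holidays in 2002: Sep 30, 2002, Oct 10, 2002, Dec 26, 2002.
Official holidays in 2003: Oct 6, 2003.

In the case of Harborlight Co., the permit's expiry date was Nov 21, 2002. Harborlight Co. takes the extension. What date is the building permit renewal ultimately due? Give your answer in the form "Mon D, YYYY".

Jan 17, 2003

Starting the day after Nov 21, 2002 and counting 30 business days lands on Jan 3, 2003.
Jan 3, 2003 (Friday) is already a business day.
With the 14-day extension, Jan 3, 2003 becomes Jan 17, 2003.
Jan 17, 2003 (Friday) is already a business day.
Deadline: Jan 17, 2003.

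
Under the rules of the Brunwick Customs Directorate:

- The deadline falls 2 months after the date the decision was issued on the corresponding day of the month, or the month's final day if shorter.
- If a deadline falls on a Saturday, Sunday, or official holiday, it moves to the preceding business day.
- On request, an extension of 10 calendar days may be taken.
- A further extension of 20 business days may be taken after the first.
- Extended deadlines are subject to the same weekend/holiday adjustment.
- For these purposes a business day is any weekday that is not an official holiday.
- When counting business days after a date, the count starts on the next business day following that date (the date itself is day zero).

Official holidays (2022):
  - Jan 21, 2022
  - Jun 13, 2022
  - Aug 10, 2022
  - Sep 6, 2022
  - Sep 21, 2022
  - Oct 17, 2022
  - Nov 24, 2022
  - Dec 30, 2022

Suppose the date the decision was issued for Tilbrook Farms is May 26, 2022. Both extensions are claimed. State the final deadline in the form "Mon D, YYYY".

2 months from May 26, 2022 is Jul 26, 2022.
Since Jul 26, 2022 is a Tuesday and not a holiday, the date is unchanged.
The 10-calendar-day extension moves the deadline from Jul 26, 2022 to Aug 5, 2022.
Aug 5, 2022 falls on a Friday, which is a business day, so no adjustment is needed.
The 20-business-day extension runs from Aug 5, 2022 to Sep 5, 2022.
Sep 5, 2022 falls on a Monday, which is a business day, so no adjustment is needed.
So the filing is due Sep 5, 2022.

Sep 5, 2022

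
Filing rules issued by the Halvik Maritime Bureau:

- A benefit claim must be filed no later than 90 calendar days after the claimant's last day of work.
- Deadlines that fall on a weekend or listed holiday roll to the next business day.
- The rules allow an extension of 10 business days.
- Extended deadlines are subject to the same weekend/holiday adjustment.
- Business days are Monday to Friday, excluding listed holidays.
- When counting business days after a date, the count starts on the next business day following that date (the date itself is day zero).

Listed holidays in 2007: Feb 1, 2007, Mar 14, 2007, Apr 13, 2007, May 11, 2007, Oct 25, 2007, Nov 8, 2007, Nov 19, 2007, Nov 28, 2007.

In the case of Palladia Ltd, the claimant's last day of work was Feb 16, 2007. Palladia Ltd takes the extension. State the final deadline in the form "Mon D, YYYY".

90 calendar days after Feb 16, 2007 is May 17, 2007.
May 17, 2007 (Thursday) is already a business day.
Counting 10 further business days from May 17, 2007 reaches May 31, 2007.
May 31, 2007 is a Thursday and not a listed holiday, so it stands.
Deadline: May 31, 2007.

May 31, 2007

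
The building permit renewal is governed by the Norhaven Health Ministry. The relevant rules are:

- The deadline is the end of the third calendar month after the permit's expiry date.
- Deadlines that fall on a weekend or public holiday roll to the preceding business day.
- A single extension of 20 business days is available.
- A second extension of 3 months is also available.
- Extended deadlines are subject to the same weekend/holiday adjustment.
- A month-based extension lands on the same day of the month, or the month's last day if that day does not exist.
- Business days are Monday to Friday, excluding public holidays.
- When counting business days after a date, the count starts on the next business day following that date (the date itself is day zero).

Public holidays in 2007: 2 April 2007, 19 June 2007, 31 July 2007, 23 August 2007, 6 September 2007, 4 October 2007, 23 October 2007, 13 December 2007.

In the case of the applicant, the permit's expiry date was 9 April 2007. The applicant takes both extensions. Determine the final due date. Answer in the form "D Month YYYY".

The third month after 9 April 2007 is July 2007, whose last day is 31 July 2007.
31 July 2007 is a listed holiday, so it moves to the preceding business day, 30 July 2007 (Monday).
The 20-business-day extension runs from 30 July 2007 to 29 August 2007.
Since 29 August 2007 is a Wednesday and not a holiday, the date is unchanged.
Add 3 months to 29 August 2007: 29 November 2007.
Since 29 November 2007 is a Thursday and not a holiday, the date is unchanged.
So the filing is due 29 November 2007.

29 November 2007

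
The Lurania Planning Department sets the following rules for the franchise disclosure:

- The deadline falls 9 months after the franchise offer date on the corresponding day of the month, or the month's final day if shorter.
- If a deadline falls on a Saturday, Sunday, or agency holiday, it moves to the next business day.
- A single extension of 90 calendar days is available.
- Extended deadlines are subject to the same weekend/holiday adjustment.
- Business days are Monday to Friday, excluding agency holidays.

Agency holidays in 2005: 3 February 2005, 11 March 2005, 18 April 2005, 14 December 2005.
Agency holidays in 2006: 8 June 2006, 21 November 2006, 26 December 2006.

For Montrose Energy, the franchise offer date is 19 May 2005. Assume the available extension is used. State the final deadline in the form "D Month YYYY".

22 May 2006

9 months after 19 May 2005, on the same day of the month, is 19 February 2006.
19 February 2006 is a Sunday, so it moves to the next business day, 20 February 2006 (Monday).
With the 90-day extension, 20 February 2006 becomes 21 May 2006.
Because 21 May 2006 is a Sunday, the deadline becomes 22 May 2006 (Monday).
The final due date is 22 May 2006.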